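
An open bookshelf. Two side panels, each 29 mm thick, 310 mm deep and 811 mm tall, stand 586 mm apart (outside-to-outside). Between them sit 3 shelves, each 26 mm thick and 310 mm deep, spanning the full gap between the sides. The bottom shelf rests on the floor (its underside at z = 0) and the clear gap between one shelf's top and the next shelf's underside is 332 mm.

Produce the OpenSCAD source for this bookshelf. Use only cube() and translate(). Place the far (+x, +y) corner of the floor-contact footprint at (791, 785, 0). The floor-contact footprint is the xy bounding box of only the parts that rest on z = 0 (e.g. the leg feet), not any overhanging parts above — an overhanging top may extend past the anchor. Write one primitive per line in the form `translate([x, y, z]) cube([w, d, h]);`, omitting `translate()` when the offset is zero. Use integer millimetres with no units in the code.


translate([205, 475, 0]) cube([29, 310, 811]);
translate([762, 475, 0]) cube([29, 310, 811]);
translate([234, 475, 0]) cube([528, 310, 26]);
translate([234, 475, 358]) cube([528, 310, 26]);
translate([234, 475, 716]) cube([528, 310, 26]);


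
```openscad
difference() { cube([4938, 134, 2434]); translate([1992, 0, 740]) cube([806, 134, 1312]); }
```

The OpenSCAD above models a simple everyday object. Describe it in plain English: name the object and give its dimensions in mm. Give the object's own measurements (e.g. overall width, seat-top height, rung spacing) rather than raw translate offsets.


A wall 4938 mm long (x), 134 mm thick (y), 2434 mm tall, with a rectangular window opening cut through it. The opening is 806 mm wide and 1312 mm tall; its sill is at z = 740 mm and its near (−x) edge is 1992 mm from the wall's −x end. The opening passes through the full wall thickness.


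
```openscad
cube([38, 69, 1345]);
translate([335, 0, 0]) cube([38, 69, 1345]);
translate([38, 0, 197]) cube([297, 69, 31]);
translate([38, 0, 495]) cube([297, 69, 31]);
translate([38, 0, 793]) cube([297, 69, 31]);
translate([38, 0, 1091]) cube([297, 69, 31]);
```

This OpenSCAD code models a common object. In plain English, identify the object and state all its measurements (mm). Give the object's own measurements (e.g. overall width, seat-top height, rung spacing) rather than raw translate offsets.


A straight ladder. Two 38×69 mm vertical rails, 1345 mm tall, stand 373 mm apart (outside-to-outside) with their front faces coplanar on the −y side. 4 rungs, each 69 mm deep and 31 mm tall, span between the inner faces of the rails, front faces flush with the rails. The lowest rung's underside is at z = 197 mm and rungs are spaced 298 mm apart (underside to underside).


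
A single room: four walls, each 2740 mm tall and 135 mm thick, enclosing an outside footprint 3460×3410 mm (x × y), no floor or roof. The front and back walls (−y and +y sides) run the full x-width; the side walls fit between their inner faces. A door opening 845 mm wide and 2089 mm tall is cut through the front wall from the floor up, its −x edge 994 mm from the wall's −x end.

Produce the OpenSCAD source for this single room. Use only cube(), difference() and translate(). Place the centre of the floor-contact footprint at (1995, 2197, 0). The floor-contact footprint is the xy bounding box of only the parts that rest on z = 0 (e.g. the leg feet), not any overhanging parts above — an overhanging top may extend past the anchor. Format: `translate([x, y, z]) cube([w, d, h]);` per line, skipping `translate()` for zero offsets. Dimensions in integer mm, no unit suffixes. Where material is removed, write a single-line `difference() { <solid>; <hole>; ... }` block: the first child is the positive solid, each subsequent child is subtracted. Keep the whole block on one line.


difference() { translate([265, 492, 0]) cube([3460, 135, 2740]); translate([1259, 492, 0]) cube([845, 135, 2089]); }
translate([265, 3767, 0]) cube([3460, 135, 2740]);
translate([265, 627, 0]) cube([135, 3140, 2740]);
translate([3590, 627, 0]) cube([135, 3140, 2740]);


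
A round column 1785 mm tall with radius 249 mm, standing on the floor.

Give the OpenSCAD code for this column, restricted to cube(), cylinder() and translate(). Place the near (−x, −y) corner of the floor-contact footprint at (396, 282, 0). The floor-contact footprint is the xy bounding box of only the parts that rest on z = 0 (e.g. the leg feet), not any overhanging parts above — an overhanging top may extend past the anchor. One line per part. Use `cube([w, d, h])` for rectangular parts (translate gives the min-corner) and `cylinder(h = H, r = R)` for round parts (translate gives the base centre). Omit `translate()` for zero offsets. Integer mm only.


translate([645, 531, 0]) cylinder(h = 1785, r = 249);


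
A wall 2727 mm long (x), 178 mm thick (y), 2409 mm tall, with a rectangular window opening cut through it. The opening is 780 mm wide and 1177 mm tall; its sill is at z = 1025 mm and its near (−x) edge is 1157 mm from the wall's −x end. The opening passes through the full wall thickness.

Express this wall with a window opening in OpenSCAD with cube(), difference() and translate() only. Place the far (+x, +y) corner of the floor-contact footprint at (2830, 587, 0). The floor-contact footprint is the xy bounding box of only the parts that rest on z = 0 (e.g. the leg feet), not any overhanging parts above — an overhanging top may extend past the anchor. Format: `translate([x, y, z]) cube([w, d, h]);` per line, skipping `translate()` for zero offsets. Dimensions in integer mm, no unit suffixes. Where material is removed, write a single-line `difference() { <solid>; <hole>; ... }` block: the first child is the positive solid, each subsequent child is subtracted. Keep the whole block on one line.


difference() { translate([103, 409, 0]) cube([2727, 178, 2409]); translate([1260, 409, 1025]) cube([780, 178, 1177]); }


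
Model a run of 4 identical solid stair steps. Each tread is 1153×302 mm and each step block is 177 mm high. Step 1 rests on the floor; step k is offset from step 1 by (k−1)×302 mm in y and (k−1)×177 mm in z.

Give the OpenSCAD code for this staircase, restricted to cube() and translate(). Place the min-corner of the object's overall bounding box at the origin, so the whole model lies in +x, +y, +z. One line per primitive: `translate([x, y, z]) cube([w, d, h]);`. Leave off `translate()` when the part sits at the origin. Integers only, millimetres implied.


cube([1153, 302, 177]);
translate([0, 302, 177]) cube([1153, 302, 177]);
translate([0, 604, 354]) cube([1153, 302, 177]);
translate([0, 906, 531]) cube([1153, 302, 177]);


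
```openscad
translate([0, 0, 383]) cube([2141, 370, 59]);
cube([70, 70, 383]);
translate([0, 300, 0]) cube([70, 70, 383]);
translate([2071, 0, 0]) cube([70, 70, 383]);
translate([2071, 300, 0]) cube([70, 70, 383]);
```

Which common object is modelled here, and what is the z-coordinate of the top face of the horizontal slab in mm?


A bench. The seat-top height is 442 mm.

A long slab on four corner posts — a bench. The slab sits at z = 383 with thickness 59, so the top is 383 + 59 = 442 mm.


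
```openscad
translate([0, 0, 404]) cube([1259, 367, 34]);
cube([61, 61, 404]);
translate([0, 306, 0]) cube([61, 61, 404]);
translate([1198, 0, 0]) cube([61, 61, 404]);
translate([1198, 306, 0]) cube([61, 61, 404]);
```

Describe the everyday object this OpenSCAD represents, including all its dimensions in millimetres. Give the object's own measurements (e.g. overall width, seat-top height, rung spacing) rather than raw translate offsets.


A long wooden bench with a 1259 mm (x) × 367 mm (y) seat, 34 mm thick, its top surface 438 mm above the floor. Four 61 mm square legs at the seat corners, flush with the edges, run from z = 0 to the seat underside.


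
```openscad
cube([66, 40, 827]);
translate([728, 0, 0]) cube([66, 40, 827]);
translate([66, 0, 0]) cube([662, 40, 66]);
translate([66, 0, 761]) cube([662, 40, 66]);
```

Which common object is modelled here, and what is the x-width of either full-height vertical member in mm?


A picture frame. The border width is 66 mm.

Four thin pieces enclosing a rectangular opening — a picture frame. The two full-height stiles are 827 mm tall; the top rail sits at z = 761 and is 66 mm tall, so the border above the opening is 827 − 761 = 66 mm, matching the stile x-width.


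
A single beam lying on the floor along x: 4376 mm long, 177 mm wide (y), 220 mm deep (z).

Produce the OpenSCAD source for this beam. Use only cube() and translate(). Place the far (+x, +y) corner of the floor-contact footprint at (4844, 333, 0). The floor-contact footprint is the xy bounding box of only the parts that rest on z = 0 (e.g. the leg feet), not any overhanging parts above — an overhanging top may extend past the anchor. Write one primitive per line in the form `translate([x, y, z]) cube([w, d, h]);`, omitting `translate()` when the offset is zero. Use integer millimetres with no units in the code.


translate([468, 156, 0]) cube([4376, 177, 220]);


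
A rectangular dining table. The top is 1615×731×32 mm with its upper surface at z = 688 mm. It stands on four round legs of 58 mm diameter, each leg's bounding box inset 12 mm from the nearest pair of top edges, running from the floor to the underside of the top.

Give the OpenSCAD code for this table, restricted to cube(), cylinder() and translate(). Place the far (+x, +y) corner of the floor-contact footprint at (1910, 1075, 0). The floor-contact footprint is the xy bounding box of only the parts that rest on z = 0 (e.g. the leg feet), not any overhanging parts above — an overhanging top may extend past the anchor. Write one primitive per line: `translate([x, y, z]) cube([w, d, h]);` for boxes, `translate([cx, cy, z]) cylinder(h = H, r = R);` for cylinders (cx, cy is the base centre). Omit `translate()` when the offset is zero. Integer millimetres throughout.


// leg_h = 688 - 32 = 656
translate([307, 356, 656]) cube([1615, 731, 32]);
translate([348, 397, 0]) cylinder(h = 656, r = 29);
translate([1881, 397, 0]) cylinder(h = 656, r = 29);
translate([348, 1046, 0]) cylinder(h = 656, r = 29);
translate([1881, 1046, 0]) cylinder(h = 656, r = 29);


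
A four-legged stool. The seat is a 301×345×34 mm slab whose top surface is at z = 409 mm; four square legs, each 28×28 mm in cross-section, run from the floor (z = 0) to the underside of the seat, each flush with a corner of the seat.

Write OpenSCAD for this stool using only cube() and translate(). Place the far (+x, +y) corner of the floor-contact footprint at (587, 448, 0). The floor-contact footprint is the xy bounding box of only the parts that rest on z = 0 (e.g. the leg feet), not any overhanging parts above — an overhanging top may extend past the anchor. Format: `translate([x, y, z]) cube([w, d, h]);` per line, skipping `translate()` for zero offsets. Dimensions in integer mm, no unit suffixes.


translate([286, 103, 375]) cube([301, 345, 34]);
translate([286, 103, 0]) cube([28, 28, 375]);
translate([559, 103, 0]) cube([28, 28, 375]);
translate([286, 420, 0]) cube([28, 28, 375]);
translate([559, 420, 0]) cube([28, 28, 375]);


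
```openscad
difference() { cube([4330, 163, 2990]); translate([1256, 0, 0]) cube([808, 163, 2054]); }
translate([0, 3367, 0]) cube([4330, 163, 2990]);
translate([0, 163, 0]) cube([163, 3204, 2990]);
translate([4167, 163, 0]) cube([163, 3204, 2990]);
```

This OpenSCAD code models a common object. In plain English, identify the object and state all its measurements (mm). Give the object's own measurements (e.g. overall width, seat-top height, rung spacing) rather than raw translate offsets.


A single room: four walls, each 2990 mm tall and 163 mm thick, enclosing an outside footprint 4330×3530 mm (x × y), no floor or roof. The front and back walls (−y and +y sides) run the full x-width; the side walls fit between their inner faces. A door opening 808 mm wide and 2054 mm tall is cut through the front wall from the floor up, its −x edge 1256 mm from the wall's −x end.


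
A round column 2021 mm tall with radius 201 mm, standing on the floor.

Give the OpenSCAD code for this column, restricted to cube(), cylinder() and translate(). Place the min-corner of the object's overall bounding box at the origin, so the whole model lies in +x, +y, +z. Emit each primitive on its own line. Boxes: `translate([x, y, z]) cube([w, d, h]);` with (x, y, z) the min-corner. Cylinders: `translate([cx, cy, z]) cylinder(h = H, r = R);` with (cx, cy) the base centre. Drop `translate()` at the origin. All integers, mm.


translate([201, 201, 0]) cylinder(h = 2021, r = 201);


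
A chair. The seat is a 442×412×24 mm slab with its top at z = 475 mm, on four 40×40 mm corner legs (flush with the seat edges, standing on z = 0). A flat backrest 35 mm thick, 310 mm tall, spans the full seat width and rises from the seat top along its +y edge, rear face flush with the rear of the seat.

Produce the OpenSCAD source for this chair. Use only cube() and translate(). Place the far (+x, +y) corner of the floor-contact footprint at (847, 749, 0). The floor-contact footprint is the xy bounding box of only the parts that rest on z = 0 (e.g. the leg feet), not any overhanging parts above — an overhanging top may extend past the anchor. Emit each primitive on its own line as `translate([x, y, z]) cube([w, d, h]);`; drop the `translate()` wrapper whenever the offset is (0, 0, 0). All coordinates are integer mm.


translate([405, 337, 451]) cube([442, 412, 24]);
translate([405, 337, 0]) cube([40, 40, 451]);
translate([807, 337, 0]) cube([40, 40, 451]);
translate([405, 709, 0]) cube([40, 40, 451]);
translate([807, 709, 0]) cube([40, 40, 451]);
translate([405, 714, 475]) cube([442, 35, 310]);


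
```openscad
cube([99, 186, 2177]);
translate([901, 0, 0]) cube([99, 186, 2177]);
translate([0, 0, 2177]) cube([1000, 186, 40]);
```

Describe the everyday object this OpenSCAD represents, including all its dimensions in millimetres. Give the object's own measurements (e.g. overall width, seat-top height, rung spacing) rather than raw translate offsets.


A door frame. The clear opening is 802 mm wide and 2177 mm high. Two 99 mm wide jambs, 186 mm deep, stand either side of the opening from the floor to the top of the opening. A 40 mm thick head sits across the top of both jambs, spanning the full outside width of the frame.


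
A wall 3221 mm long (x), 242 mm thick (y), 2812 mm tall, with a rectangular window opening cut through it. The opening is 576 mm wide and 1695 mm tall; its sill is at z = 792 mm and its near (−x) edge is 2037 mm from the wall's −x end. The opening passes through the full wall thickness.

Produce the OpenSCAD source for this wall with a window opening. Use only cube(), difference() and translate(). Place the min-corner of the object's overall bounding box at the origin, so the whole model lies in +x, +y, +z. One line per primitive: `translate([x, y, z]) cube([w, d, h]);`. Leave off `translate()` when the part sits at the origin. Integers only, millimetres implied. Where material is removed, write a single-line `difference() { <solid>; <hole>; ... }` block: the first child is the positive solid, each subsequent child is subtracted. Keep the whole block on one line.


difference() { cube([3221, 242, 2812]); translate([2037, 0, 792]) cube([576, 242, 1695]); }


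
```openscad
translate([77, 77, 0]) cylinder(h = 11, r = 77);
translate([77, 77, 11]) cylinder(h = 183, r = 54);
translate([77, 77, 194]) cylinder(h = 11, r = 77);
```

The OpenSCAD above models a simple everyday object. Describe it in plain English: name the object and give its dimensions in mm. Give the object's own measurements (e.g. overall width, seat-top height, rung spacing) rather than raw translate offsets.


A spool: two coaxial disc flanges of radius 77 mm and thickness 11 mm, joined by a core cylinder of radius 54 mm and height 183 mm. The lower flange rests on z = 0 and the three cylinders share a vertical axis.


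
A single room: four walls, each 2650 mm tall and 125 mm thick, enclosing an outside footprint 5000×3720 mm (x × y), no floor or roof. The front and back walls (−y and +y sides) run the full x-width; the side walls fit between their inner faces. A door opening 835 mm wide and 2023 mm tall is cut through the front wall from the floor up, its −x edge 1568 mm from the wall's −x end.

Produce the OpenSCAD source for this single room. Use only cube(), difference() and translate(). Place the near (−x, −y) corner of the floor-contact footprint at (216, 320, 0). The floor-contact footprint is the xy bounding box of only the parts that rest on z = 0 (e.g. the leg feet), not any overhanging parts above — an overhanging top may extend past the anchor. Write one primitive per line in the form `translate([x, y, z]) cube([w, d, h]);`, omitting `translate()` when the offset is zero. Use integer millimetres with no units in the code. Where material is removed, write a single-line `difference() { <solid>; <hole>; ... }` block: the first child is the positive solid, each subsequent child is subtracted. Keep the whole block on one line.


difference() { translate([216, 320, 0]) cube([5000, 125, 2650]); translate([1784, 320, 0]) cube([835, 125, 2023]); }
translate([216, 3915, 0]) cube([5000, 125, 2650]);
translate([216, 445, 0]) cube([125, 3470, 2650]);
translate([5091, 445, 0]) cube([125, 3470, 2650]);


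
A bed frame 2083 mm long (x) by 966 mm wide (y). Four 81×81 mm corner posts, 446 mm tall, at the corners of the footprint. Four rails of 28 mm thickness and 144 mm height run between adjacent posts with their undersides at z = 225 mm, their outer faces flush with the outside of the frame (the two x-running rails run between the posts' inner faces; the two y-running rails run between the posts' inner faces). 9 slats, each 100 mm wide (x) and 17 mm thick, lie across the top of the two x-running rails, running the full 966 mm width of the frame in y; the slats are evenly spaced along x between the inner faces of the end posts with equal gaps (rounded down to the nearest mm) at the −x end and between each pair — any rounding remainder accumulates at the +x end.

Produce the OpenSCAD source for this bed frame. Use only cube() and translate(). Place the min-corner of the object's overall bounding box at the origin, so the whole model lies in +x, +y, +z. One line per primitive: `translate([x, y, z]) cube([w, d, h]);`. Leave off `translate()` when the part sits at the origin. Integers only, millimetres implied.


// slat z = rail_z + rail_h = 225 + 144 = 369
// slat gap = ⌊(1921 − 9·100) / 10⌋ = 102
cube([81, 81, 446]);
translate([0, 885, 0]) cube([81, 81, 446]);
translate([2002, 0, 0]) cube([81, 81, 446]);
translate([2002, 885, 0]) cube([81, 81, 446]);
translate([81, 0, 225]) cube([1921, 28, 144]);
translate([81, 938, 225]) cube([1921, 28, 144]);
translate([0, 81, 225]) cube([28, 804, 144]);
translate([2055, 81, 225]) cube([28, 804, 144]);
translate([183, 0, 369]) cube([100, 966, 17]);
translate([385, 0, 369]) cube([100, 966, 17]);
translate([587, 0, 369]) cube([100, 966, 17]);
translate([789, 0, 369]) cube([100, 966, 17]);
translate([991, 0, 369]) cube([100, 966, 17]);
translate([1193, 0, 369]) cube([100, 966, 17]);
translate([1395, 0, 369]) cube([100, 966, 17]);
translate([1597, 0, 369]) cube([100, 966, 17]);
translate([1799, 0, 369]) cube([100, 966, 17]);


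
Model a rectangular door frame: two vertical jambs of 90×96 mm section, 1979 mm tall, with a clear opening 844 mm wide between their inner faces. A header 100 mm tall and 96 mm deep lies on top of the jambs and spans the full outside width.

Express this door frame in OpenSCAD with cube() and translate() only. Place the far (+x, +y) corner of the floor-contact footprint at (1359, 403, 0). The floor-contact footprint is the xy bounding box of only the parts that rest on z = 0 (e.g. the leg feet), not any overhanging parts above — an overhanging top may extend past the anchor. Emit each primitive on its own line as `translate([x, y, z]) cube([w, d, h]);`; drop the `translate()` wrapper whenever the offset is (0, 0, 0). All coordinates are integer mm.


translate([335, 307, 0]) cube([90, 96, 1979]);
translate([1269, 307, 0]) cube([90, 96, 1979]);
translate([335, 307, 1979]) cube([1024, 96, 100]);


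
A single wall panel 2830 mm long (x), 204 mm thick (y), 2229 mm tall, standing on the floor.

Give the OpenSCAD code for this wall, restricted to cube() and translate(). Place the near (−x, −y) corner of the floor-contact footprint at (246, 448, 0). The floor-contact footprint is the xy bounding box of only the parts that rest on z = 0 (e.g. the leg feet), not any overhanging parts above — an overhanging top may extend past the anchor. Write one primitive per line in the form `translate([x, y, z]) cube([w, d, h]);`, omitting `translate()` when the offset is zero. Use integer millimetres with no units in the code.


translate([246, 448, 0]) cube([2830, 204, 2229]);


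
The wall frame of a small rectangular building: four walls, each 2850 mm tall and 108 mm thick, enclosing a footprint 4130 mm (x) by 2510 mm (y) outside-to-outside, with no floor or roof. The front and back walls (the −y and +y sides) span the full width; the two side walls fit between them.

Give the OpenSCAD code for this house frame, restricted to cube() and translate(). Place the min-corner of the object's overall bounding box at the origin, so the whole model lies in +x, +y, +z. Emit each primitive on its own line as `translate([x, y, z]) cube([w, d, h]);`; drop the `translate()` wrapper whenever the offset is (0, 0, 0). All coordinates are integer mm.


cube([4130, 108, 2850]);
translate([0, 2402, 0]) cube([4130, 108, 2850]);
translate([0, 108, 0]) cube([108, 2294, 2850]);
translate([4022, 108, 0]) cube([108, 2294, 2850]);


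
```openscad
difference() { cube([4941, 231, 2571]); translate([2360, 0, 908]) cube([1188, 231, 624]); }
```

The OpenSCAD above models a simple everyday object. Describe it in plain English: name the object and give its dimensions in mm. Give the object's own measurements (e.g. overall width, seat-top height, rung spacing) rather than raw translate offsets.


A wall 4941 mm long (x), 231 mm thick (y), 2571 mm tall, with a rectangular window opening cut through it. The opening is 1188 mm wide and 624 mm tall; its sill is at z = 908 mm and its near (−x) edge is 2360 mm from the wall's −x end. The opening passes through the full wall thickness.


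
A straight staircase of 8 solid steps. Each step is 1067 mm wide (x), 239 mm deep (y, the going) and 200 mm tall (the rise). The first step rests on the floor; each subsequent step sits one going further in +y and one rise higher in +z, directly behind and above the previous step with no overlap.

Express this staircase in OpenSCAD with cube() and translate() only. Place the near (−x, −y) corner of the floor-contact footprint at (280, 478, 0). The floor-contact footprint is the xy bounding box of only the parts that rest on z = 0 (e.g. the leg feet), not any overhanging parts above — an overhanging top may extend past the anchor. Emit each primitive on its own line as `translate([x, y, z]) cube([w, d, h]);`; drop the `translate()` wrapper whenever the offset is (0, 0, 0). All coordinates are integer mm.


translate([280, 478, 0]) cube([1067, 239, 200]);
translate([280, 717, 200]) cube([1067, 239, 200]);
translate([280, 956, 400]) cube([1067, 239, 200]);
translate([280, 1195, 600]) cube([1067, 239, 200]);
translate([280, 1434, 800]) cube([1067, 239, 200]);
translate([280, 1673, 1000]) cube([1067, 239, 200]);
translate([280, 1912, 1200]) cube([1067, 239, 200]);
translate([280, 2151, 1400]) cube([1067, 239, 200]);


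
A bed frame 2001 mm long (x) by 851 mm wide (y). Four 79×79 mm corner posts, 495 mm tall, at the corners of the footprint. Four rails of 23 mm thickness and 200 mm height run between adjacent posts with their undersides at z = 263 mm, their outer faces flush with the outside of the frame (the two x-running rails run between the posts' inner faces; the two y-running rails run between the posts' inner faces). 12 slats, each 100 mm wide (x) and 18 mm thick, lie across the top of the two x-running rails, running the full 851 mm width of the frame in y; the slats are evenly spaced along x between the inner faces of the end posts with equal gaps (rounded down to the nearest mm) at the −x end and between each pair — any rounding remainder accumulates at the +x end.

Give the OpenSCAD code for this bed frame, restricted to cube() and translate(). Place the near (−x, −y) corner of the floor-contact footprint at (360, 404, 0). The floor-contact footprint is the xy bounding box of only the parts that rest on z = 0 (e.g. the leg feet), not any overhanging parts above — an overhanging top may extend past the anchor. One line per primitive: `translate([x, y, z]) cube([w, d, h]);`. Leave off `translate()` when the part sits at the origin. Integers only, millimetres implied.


translate([360, 404, 0]) cube([79, 79, 495]);
translate([360, 1176, 0]) cube([79, 79, 495]);
translate([2282, 404, 0]) cube([79, 79, 495]);
translate([2282, 1176, 0]) cube([79, 79, 495]);
translate([439, 404, 263]) cube([1843, 23, 200]);
translate([439, 1232, 263]) cube([1843, 23, 200]);
translate([360, 483, 263]) cube([23, 693, 200]);
translate([2338, 483, 263]) cube([23, 693, 200]);
translate([488, 404, 463]) cube([100, 851, 18]);
translate([637, 404, 463]) cube([100, 851, 18]);
translate([786, 404, 463]) cube([100, 851, 18]);
translate([935, 404, 463]) cube([100, 851, 18]);
translate([1084, 404, 463]) cube([100, 851, 18]);
translate([1233, 404, 463]) cube([100, 851, 18]);
translate([1382, 404, 463]) cube([100, 851, 18]);
translate([1531, 404, 463]) cube([100, 851, 18]);
translate([1680, 404, 463]) cube([100, 851, 18]);
translate([1829, 404, 463]) cube([100, 851, 18]);
translate([1978, 404, 463]) cube([100, 851, 18]);
translate([2127, 404, 463]) cube([100, 851, 18]);


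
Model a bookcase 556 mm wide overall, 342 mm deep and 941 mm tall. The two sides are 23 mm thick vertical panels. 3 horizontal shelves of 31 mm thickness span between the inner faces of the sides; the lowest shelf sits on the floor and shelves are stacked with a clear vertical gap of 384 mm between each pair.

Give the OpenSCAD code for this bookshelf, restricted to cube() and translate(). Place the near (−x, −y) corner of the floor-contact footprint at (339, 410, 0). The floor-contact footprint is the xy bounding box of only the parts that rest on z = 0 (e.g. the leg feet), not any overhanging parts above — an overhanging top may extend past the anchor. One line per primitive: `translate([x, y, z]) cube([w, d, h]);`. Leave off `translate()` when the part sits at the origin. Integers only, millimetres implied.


translate([339, 410, 0]) cube([23, 342, 941]);
translate([872, 410, 0]) cube([23, 342, 941]);
translate([362, 410, 0]) cube([510, 342, 31]);
translate([362, 410, 415]) cube([510, 342, 31]);
translate([362, 410, 830]) cube([510, 342, 31]);


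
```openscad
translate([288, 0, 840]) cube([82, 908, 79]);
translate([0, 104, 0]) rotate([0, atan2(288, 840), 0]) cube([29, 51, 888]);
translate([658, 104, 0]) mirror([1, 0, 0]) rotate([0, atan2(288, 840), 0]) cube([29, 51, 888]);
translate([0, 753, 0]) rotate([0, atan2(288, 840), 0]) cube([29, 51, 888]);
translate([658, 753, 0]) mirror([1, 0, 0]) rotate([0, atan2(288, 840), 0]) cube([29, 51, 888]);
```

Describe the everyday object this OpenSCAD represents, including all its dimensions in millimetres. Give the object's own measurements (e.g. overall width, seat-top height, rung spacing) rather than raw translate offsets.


A sawhorse. A 82×908×79 mm beam (x, y, z) sits on two A-frame leg pairs. Each pair is two raked legs of 29×51 mm section (51 mm along y) splaying symmetrically in x. Each leg rises 840 mm vertically over 288 mm of horizontal reach and is 888 mm long along its own axis. Every leg's outer bottom edge rests on the floor and its outer top edge meets a bottom edge of the beam — the left legs (tilting toward +x) meet the beam's −x bottom edge, the right legs (their mirror images, tilting toward −x) meet its +x bottom edge — so the leg tops tuck under the beam, the beam's underside is 840 mm above the floor, and the feet are 658 mm apart outside-to-outside with the beam centred between them. The two leg pairs are set in 104 mm from either end of the beam.


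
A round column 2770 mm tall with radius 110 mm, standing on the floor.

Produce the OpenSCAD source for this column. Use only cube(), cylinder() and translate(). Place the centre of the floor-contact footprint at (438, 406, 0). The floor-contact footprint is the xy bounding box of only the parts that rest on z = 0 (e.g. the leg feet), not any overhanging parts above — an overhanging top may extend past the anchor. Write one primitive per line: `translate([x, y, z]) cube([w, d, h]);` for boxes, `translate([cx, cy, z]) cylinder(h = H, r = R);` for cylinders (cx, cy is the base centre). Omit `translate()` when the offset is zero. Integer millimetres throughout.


translate([438, 406, 0]) cylinder(h = 2770, r = 110);


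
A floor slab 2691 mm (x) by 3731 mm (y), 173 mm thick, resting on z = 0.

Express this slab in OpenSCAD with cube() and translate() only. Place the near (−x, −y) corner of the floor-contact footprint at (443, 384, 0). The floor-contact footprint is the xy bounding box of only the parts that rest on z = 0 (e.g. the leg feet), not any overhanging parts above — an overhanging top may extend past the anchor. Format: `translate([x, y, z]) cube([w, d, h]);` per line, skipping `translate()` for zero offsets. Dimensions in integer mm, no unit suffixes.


translate([443, 384, 0]) cube([2691, 3731, 173]);


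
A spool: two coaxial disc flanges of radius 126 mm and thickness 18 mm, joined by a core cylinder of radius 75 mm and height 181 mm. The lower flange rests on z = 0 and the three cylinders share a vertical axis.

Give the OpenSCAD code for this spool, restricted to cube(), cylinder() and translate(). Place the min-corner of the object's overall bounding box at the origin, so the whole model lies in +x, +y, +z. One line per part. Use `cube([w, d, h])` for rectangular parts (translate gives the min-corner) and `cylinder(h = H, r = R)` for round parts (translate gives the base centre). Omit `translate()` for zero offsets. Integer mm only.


translate([126, 126, 0]) cylinder(h = 18, r = 126);
translate([126, 126, 18]) cylinder(h = 181, r = 75);
translate([126, 126, 199]) cylinder(h = 18, r = 126);


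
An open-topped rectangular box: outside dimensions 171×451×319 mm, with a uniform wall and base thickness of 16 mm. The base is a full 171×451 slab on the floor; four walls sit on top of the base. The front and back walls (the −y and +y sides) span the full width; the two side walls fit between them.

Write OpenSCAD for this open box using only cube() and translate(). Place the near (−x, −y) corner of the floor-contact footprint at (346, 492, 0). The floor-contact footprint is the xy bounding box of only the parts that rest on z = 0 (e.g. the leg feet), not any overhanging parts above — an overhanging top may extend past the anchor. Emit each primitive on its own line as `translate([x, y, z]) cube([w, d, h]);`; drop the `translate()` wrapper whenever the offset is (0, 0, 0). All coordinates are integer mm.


translate([346, 492, 0]) cube([171, 451, 16]);
translate([346, 492, 16]) cube([171, 16, 303]);
translate([346, 927, 16]) cube([171, 16, 303]);
translate([346, 508, 16]) cube([16, 419, 303]);
translate([501, 508, 16]) cube([16, 419, 303]);


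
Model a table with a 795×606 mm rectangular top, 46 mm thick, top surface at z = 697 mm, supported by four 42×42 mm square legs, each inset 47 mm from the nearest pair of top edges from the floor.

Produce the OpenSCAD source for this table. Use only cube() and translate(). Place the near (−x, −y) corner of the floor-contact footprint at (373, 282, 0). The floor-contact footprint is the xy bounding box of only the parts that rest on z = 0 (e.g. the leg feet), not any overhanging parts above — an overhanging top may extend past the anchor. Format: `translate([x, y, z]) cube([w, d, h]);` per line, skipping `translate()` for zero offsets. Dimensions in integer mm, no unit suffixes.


// leg_h = 697 - 46 = 651
translate([326, 235, 651]) cube([795, 606, 46]);
translate([373, 282, 0]) cube([42, 42, 651]);
translate([1032, 282, 0]) cube([42, 42, 651]);
translate([373, 752, 0]) cube([42, 42, 651]);
translate([1032, 752, 0]) cube([42, 42, 651]);


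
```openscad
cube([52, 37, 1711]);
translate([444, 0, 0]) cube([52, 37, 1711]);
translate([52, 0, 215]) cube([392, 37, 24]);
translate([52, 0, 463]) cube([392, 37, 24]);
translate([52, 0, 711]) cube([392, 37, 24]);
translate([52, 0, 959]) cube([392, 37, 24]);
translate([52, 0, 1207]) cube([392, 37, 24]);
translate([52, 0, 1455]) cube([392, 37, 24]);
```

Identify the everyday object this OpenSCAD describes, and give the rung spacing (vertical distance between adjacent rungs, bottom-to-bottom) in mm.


A ladder. The rung spacing is 248 mm.

Two tall 52×37 posts with 6 short bars between them — a ladder. Adjacent rungs sit at z = 215 and z = 463, so the spacing is 463 − 215 = 248 mm.


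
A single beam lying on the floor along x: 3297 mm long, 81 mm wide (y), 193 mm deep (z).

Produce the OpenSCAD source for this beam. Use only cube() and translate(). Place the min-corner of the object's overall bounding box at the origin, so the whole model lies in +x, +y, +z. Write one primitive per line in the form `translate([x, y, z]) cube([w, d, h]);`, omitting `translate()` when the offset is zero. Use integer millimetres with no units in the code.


cube([3297, 81, 193]);


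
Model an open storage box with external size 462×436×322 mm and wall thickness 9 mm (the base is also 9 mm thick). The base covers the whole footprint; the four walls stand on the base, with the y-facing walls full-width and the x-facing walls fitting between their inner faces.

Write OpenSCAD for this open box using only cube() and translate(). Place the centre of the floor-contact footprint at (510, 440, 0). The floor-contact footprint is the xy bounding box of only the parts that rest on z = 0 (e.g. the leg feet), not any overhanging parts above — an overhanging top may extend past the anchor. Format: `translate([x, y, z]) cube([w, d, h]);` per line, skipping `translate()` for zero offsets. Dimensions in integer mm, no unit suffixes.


translate([279, 222, 0]) cube([462, 436, 9]);
translate([279, 222, 9]) cube([462, 9, 313]);
translate([279, 649, 9]) cube([462, 9, 313]);
translate([279, 231, 9]) cube([9, 418, 313]);
translate([732, 231, 9]) cube([9, 418, 313]);


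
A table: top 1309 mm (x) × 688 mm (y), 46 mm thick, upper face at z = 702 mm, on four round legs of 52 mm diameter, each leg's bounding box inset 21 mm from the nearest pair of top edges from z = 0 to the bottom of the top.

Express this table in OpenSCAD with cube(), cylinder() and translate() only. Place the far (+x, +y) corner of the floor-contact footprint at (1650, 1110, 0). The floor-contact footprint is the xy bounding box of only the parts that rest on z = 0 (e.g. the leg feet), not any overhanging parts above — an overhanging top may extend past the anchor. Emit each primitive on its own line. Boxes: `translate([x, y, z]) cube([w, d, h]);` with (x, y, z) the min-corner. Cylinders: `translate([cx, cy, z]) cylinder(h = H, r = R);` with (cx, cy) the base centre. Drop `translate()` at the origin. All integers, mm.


translate([362, 443, 656]) cube([1309, 688, 46]);
translate([409, 490, 0]) cylinder(h = 656, r = 26);
translate([1624, 490, 0]) cylinder(h = 656, r = 26);
translate([409, 1084, 0]) cylinder(h = 656, r = 26);
translate([1624, 1084, 0]) cylinder(h = 656, r = 26);


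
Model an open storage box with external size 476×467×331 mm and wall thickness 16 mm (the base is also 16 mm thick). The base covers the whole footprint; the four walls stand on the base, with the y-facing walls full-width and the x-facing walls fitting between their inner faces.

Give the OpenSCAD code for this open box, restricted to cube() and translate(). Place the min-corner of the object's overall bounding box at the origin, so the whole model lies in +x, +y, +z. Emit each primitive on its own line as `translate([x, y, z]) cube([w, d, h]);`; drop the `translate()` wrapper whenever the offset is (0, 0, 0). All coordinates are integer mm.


cube([476, 467, 16]);
translate([0, 0, 16]) cube([476, 16, 315]);
translate([0, 451, 16]) cube([476, 16, 315]);
translate([0, 16, 16]) cube([16, 435, 315]);
translate([460, 16, 16]) cube([16, 435, 315]);


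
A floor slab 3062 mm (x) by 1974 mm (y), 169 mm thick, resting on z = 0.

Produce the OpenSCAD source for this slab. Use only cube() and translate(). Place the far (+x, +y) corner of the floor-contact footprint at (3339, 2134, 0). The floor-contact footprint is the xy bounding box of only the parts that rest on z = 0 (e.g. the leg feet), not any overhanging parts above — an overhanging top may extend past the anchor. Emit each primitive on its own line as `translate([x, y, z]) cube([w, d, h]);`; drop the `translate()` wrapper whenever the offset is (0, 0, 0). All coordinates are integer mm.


translate([277, 160, 0]) cube([3062, 1974, 169]);


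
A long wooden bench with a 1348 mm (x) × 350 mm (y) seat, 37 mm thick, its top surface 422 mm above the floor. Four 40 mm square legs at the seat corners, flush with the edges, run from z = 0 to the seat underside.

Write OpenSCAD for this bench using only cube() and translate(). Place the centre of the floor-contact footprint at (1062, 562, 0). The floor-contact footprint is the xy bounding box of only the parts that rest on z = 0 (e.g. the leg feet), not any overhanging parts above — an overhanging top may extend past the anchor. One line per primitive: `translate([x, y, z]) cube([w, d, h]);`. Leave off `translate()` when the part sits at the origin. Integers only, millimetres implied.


// leg_h = 422 − 37 = 385
translate([388, 387, 385]) cube([1348, 350, 37]);
translate([388, 387, 0]) cube([40, 40, 385]);
translate([388, 697, 0]) cube([40, 40, 385]);
translate([1696, 387, 0]) cube([40, 40, 385]);
translate([1696, 697, 0]) cube([40, 40, 385]);


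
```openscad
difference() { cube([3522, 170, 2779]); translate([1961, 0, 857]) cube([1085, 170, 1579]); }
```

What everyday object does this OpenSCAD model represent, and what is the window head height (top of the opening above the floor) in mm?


A wall with a window opening. The window head height is 2436 mm.

A wall with a rectangular opening subtracted — a window. Sill at z = 857, opening 1579 mm tall, so the head is at 857 + 1579 = 2436 mm.


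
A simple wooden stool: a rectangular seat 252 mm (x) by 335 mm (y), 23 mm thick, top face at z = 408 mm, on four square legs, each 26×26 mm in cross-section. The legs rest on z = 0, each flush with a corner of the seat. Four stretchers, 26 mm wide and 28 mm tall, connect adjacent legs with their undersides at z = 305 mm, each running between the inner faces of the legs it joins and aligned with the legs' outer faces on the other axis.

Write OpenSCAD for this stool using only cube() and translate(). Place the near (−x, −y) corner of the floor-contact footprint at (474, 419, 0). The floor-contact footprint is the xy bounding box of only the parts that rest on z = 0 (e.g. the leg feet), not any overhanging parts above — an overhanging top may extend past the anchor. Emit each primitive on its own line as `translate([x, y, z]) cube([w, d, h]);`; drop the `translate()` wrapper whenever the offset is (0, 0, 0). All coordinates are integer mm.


translate([474, 419, 385]) cube([252, 335, 23]);
translate([474, 419, 0]) cube([26, 26, 385]);
translate([700, 419, 0]) cube([26, 26, 385]);
translate([474, 728, 0]) cube([26, 26, 385]);
translate([700, 728, 0]) cube([26, 26, 385]);
translate([500, 419, 305]) cube([200, 26, 28]);
translate([500, 728, 305]) cube([200, 26, 28]);
translate([474, 445, 305]) cube([26, 283, 28]);
translate([700, 445, 305]) cube([26, 283, 28]);
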